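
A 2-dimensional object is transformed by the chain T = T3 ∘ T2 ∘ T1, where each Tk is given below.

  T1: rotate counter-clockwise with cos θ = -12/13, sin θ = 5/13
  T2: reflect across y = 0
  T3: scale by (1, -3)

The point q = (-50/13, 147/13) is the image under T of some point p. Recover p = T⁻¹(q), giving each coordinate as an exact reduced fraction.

p = (5, -2)

T1 = [-12/13 -5/13 0; 5/13 -12/13 0; 0 0 1]
T2·T1 = [-12/13 -5/13 0; -5/13 12/13 0; 0 0 1]
T3·…·T1 = [-12/13 -5/13 0; 15/13 -36/13 0; 0 0 1]
det M = 3; M⁻¹ = [-12/13 5/39 0; -5/13 -4/13 0; 0 0 1]
M⁻¹ · (-50/13, 147/13)ᵀ = (5, -2)ᵀ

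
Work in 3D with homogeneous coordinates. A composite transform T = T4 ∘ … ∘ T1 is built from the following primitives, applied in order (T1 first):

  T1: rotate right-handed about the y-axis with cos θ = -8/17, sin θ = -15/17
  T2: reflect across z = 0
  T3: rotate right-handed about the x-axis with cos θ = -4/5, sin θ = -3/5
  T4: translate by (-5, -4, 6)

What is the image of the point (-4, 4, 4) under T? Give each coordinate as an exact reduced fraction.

T1 rotate right-handed about the y-axis with cos θ = -8/17, sin θ = -15/17: (-4, 4, 4) → (-28/17, 4, -92/17)
T2 reflect across z = 0: (-28/17, 4, -92/17) → (-28/17, 4, 92/17)
T3 rotate right-handed about the x-axis with cos θ = -4/5, sin θ = -3/5: (-28/17, 4, 92/17) → (-28/17, 4/85, -572/85)
T4 translate by (-5, -4, 6): (-28/17, 4/85, -572/85) → (-113/17, -336/85, -62/85)

T(p) = (-113/17, -336/85, -62/85)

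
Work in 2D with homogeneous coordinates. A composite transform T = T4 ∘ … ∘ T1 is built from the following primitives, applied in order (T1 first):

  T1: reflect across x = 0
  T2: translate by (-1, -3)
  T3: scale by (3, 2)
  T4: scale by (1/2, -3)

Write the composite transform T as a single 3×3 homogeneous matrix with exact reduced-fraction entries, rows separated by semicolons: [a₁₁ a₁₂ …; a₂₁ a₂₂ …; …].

T = [-3/2 0 -3/2; 0 -6 18; 0 0 1]

T1 = [-1 0 0; 0 1 0; 0 0 1]
T2·T1 = [-1 0 -1; 0 1 -3; 0 0 1]
T3·…·T1 = [-3 0 -3; 0 2 -6; 0 0 1]
T4·…·T1 = [-3/2 0 -3/2; 0 -6 18; 0 0 1]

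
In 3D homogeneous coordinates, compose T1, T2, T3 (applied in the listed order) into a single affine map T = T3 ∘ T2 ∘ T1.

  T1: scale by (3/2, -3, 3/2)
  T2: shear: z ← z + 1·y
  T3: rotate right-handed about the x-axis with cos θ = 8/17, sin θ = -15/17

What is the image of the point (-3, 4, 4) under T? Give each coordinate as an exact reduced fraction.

T1 scale by (3/2, -3, 3/2): (-3, 4, 4) → (-9/2, -12, 6)
T2 shear: z ← z + 1·y: (-9/2, -12, 6) → (-9/2, -12, -6)
T3 rotate right-handed about the x-axis with cos θ = 8/17, sin θ = -15/17: (-9/2, -12, -6) → (-9/2, -186/17, 132/17)

T(p) = (-9/2, -186/17, 132/17)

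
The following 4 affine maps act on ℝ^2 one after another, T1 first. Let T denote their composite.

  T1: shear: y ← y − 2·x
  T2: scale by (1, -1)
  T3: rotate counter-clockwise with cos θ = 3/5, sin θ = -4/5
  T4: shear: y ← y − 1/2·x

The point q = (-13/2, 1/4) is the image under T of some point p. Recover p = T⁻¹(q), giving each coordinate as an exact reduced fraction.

T1 = [1 0 0; -2 1 0; 0 0 1]
T2·T1 = [1 0 0; 2 -1 0; 0 0 1]
T3·…·T1 = [11/5 -4/5 0; 2/5 -3/5 0; 0 0 1]
T4·…·T1 = [11/5 -4/5 0; -7/10 -1/5 0; 0 0 1]
det M = -1; M⁻¹ = [1/5 -4/5 0; -7/10 -11/5 0; 0 0 1]
M⁻¹ · (-13/2, 1/4)ᵀ = (-3/2, 4)ᵀ

p = (-3/2, 4)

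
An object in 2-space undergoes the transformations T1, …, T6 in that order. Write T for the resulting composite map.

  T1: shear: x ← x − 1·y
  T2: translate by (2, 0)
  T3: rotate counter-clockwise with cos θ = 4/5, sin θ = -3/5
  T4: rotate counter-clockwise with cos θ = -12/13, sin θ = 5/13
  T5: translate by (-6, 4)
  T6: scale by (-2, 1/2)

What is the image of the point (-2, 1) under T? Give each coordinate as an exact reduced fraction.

T(p) = (826/65, 171/130)

T1 shear: x ← x − 1·y: (-2, 1) → (-3, 1)
T2 translate by (2, 0): (-3, 1) → (-1, 1)
T3 rotate counter-clockwise with cos θ = 4/5, sin θ = -3/5: (-1, 1) → (-1/5, 7/5)
T4 rotate counter-clockwise with cos θ = -12/13, sin θ = 5/13: (-1/5, 7/5) → (-23/65, -89/65)
T5 translate by (-6, 4): (-23/65, -89/65) → (-413/65, 171/65)
T6 scale by (-2, 1/2): (-413/65, 171/65) → (826/65, 171/130)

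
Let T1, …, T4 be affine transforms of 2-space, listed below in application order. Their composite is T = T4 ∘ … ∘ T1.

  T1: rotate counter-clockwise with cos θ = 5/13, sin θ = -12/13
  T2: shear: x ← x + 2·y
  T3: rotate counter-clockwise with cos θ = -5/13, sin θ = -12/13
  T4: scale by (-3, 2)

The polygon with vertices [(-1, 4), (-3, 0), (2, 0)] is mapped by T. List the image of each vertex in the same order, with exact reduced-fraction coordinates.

T1 rotate counter-clockwise with cos θ = 5/13, sin θ = -12/13: (-1, 4) → (43/13, 32/13); (-3, 0) → (-15/13, 36/13); (2, 0) → (10/13, -24/13)
T2 shear: x ← x + 2·y: (43/13, 32/13) → (107/13, 32/13); (-15/13, 36/13) → (57/13, 36/13); (10/13, -24/13) → (-38/13, -24/13)
T3 rotate counter-clockwise with cos θ = -5/13, sin θ = -12/13: (107/13, 32/13) → (-151/169, -1444/169); (57/13, 36/13) → (147/169, -864/169); (-38/13, -24/13) → (-98/169, 576/169)
T4 scale by (-3, 2): (-151/169, -1444/169) → (453/169, -2888/169); (147/169, -864/169) → (-441/169, -1728/169); (-98/169, 576/169) → (294/169, 1152/169)

image vertices: (453/169, -2888/169), (-441/169, -1728/169), (294/169, 1152/169)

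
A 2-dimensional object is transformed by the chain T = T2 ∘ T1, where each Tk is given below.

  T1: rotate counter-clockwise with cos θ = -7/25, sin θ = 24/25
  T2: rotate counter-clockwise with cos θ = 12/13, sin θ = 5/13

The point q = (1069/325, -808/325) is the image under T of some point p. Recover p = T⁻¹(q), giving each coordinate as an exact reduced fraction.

p = (-4, -1)

T1 = [-7/25 -24/25 0; 24/25 -7/25 0; 0 0 1]
T2·T1 = [-204/325 -253/325 0; 253/325 -204/325 0; 0 0 1]
det M = 1; M⁻¹ = [-204/325 253/325 0; -253/325 -204/325 0; 0 0 1]
M⁻¹ · (1069/325, -808/325)ᵀ = (-4, -1)ᵀ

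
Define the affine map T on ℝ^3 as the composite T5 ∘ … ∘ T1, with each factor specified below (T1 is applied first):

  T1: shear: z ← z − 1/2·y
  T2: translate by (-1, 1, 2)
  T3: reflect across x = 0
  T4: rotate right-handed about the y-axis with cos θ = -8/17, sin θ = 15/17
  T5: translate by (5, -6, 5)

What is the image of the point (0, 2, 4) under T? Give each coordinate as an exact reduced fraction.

T1 shear: z ← z − 1/2·y: (0, 2, 4) → (0, 2, 3)
T2 translate by (-1, 1, 2): (0, 2, 3) → (-1, 3, 5)
T3 reflect across x = 0: (-1, 3, 5) → (1, 3, 5)
T4 rotate right-handed about the y-axis with cos θ = -8/17, sin θ = 15/17: (1, 3, 5) → (67/17, 3, -55/17)
T5 translate by (5, -6, 5): (67/17, 3, -55/17) → (152/17, -3, 30/17)

T(p) = (152/17, -3, 30/17)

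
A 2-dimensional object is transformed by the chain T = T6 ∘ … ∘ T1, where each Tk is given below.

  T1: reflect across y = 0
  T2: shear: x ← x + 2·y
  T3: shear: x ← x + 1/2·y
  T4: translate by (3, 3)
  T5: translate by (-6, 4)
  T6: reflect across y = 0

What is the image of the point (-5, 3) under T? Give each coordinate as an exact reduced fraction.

T(p) = (-31/2, -4)

T1 reflect across y = 0: (-5, 3) → (-5, -3)
T2 shear: x ← x + 2·y: (-5, -3) → (-11, -3)
T3 shear: x ← x + 1/2·y: (-11, -3) → (-25/2, -3)
T4 translate by (3, 3): (-25/2, -3) → (-19/2, 0)
T5 translate by (-6, 4): (-19/2, 0) → (-31/2, 4)
T6 reflect across y = 0: (-31/2, 4) → (-31/2, -4)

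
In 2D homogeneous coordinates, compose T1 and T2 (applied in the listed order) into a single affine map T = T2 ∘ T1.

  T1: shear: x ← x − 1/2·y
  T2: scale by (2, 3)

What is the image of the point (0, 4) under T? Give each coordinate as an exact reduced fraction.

T1 shear: x ← x − 1/2·y: (0, 4) → (-2, 4)
T2 scale by (2, 3): (-2, 4) → (-4, 12)

T(p) = (-4, 12)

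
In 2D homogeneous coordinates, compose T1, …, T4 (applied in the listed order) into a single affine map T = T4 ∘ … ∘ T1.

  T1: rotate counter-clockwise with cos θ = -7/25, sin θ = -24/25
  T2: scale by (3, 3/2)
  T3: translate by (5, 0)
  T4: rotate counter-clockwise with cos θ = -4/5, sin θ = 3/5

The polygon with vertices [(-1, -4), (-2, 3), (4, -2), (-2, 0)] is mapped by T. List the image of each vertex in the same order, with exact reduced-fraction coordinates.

image vertices: (334/125, -738/125), (-3307/250, 987/125), (781/125, 183/125), (-884/125, 213/125)

T1 rotate counter-clockwise with cos θ = -7/25, sin θ = -24/25: (-1, -4) → (-89/25, 52/25); (-2, 3) → (86/25, 27/25); (4, -2) → (-76/25, -82/25); (-2, 0) → (14/25, 48/25)
T2 scale by (3, 3/2): (-89/25, 52/25) → (-267/25, 78/25); (86/25, 27/25) → (258/25, 81/50); (-76/25, -82/25) → (-228/25, -123/25); (14/25, 48/25) → (42/25, 72/25)
T3 translate by (5, 0): (-267/25, 78/25) → (-142/25, 78/25); (258/25, 81/50) → (383/25, 81/50); (-228/25, -123/25) → (-103/25, -123/25); (42/25, 72/25) → (167/25, 72/25)
T4 rotate counter-clockwise with cos θ = -4/5, sin θ = 3/5: (-142/25, 78/25) → (334/125, -738/125); (383/25, 81/50) → (-3307/250, 987/125); (-103/25, -123/25) → (781/125, 183/125); (167/25, 72/25) → (-884/125, 213/125)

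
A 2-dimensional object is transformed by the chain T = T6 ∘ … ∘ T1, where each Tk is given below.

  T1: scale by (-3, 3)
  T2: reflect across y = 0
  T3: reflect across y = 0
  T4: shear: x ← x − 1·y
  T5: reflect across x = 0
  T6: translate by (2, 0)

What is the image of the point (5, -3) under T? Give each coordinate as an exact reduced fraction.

T1 scale by (-3, 3): (5, -3) → (-15, -9)
T2 reflect across y = 0: (-15, -9) → (-15, 9)
T3 reflect across y = 0: (-15, 9) → (-15, -9)
T4 shear: x ← x − 1·y: (-15, -9) → (-6, -9)
T5 reflect across x = 0: (-6, -9) → (6, -9)
T6 translate by (2, 0): (6, -9) → (8, -9)

T(p) = (8, -9)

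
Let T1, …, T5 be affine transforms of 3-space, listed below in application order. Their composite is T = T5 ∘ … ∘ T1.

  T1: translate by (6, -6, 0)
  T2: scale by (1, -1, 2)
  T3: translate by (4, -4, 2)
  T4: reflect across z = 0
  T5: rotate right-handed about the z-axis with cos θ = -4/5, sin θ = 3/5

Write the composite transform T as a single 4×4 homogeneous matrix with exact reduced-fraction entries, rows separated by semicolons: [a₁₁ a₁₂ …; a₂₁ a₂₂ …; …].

T = [-4/5 3/5 0 -46/5; 3/5 4/5 0 22/5; 0 0 -2 -2; 0 0 0 1]

T1 = [1 0 0 6; 0 1 0 -6; 0 0 1 0; 0 0 0 1]
T2·T1 = [1 0 0 6; 0 -1 0 6; 0 0 2 0; 0 0 0 1]
T3·…·T1 = [1 0 0 10; 0 -1 0 2; 0 0 2 2; 0 0 0 1]
T4·…·T1 = [1 0 0 10; 0 -1 0 2; 0 0 -2 -2; 0 0 0 1]
T5·…·T1 = [-4/5 3/5 0 -46/5; 3/5 4/5 0 22/5; 0 0 -2 -2; 0 0 0 1]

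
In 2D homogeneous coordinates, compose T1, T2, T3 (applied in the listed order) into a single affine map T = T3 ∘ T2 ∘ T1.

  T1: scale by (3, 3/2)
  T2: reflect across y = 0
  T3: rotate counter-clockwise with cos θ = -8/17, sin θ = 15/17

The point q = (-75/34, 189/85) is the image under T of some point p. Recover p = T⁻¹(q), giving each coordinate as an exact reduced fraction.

T1 = [3 0 0; 0 3/2 0; 0 0 1]
T2·T1 = [3 0 0; 0 -3/2 0; 0 0 1]
T3·…·T1 = [-24/17 45/34 0; 45/17 12/17 0; 0 0 1]
det M = -9/2; M⁻¹ = [-8/51 5/17 0; 10/17 16/51 0; 0 0 1]
M⁻¹ · (-75/34, 189/85)ᵀ = (1, -3/5)ᵀ

p = (1, -3/5)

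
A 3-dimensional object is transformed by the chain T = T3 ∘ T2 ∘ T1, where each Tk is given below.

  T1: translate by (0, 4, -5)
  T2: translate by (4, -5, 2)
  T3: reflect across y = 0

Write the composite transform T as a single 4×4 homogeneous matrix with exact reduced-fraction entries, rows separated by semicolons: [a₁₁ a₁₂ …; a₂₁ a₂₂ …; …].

T1 = [1 0 0 0; 0 1 0 4; 0 0 1 -5; 0 0 0 1]
T2·T1 = [1 0 0 4; 0 1 0 -1; 0 0 1 -3; 0 0 0 1]
T3·…·T1 = [1 0 0 4; 0 -1 0 1; 0 0 1 -3; 0 0 0 1]

T = [1 0 0 4; 0 -1 0 1; 0 0 1 -3; 0 0 0 1]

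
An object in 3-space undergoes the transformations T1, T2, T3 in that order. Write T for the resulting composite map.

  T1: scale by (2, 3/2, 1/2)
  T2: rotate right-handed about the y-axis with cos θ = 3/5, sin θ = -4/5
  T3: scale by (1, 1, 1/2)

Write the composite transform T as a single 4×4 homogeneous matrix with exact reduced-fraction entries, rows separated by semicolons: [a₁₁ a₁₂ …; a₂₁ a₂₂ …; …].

T = [6/5 0 -2/5 0; 0 3/2 0 0; 4/5 0 3/20 0; 0 0 0 1]

T1 = [2 0 0 0; 0 3/2 0 0; 0 0 1/2 0; 0 0 0 1]
T2·T1 = [6/5 0 -2/5 0; 0 3/2 0 0; 8/5 0 3/10 0; 0 0 0 1]
T3·…·T1 = [6/5 0 -2/5 0; 0 3/2 0 0; 4/5 0 3/20 0; 0 0 0 1]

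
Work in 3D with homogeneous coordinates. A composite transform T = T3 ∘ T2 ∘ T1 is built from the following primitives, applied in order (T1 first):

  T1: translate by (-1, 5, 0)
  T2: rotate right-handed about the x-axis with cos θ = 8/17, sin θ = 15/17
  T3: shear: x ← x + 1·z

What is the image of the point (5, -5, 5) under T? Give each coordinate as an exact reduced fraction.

T1 translate by (-1, 5, 0): (5, -5, 5) → (4, 0, 5)
T2 rotate right-handed about the x-axis with cos θ = 8/17, sin θ = 15/17: (4, 0, 5) → (4, -75/17, 40/17)
T3 shear: x ← x + 1·z: (4, -75/17, 40/17) → (108/17, -75/17, 40/17)

T(p) = (108/17, -75/17, 40/17)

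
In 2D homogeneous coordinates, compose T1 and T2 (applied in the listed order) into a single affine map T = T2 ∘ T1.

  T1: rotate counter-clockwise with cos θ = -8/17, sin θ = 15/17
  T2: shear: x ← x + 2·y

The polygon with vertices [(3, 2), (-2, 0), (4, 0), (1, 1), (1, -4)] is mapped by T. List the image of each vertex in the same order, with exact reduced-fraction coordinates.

image vertices: (4/17, 29/17), (-44/17, -30/17), (88/17, 60/17), (-9/17, 7/17), (146/17, 47/17)

T1 rotate counter-clockwise with cos θ = -8/17, sin θ = 15/17: (3, 2) → (-54/17, 29/17); (-2, 0) → (16/17, -30/17); (4, 0) → (-32/17, 60/17); (1, 1) → (-23/17, 7/17); (1, -4) → (52/17, 47/17)
T2 shear: x ← x + 2·y: (-54/17, 29/17) → (4/17, 29/17); (16/17, -30/17) → (-44/17, -30/17); (-32/17, 60/17) → (88/17, 60/17); (-23/17, 7/17) → (-9/17, 7/17); (52/17, 47/17) → (146/17, 47/17)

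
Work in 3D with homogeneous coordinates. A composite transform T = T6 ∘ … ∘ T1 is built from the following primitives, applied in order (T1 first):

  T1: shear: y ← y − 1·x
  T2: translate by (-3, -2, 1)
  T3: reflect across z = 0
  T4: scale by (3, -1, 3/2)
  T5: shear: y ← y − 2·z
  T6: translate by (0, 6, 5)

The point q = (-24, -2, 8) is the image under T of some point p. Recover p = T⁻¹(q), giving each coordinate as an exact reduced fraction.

T1 = [1 0 0 0; -1 1 0 0; 0 0 1 0; 0 0 0 1]
T2·T1 = [1 0 0 -3; -1 1 0 -2; 0 0 1 1; 0 0 0 1]
T3·…·T1 = [1 0 0 -3; -1 1 0 -2; 0 0 -1 -1; 0 0 0 1]
T4·…·T1 = [3 0 0 -9; 1 -1 0 2; 0 0 -3/2 -3/2; 0 0 0 1]
T5·…·T1 = [3 0 0 -9; 1 -1 3 5; 0 0 -3/2 -3/2; 0 0 0 1]
T6·…·T1 = [3 0 0 -9; 1 -1 3 11; 0 0 -3/2 7/2; 0 0 0 1]
det M = 9/2; M⁻¹ = [1/3 0 0 3; 1/3 -1 -2 21; 0 0 -2/3 7/3; 0 0 0 1]
M⁻¹ · (-24, -2, 8)ᵀ = (-5, -1, -3)ᵀ

p = (-5, -1, -3)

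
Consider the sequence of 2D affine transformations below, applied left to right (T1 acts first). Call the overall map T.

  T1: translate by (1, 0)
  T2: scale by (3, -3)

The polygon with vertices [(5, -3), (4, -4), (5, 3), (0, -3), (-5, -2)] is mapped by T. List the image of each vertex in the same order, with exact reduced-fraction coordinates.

image vertices: (18, 9), (15, 12), (18, -9), (3, 9), (-12, 6)

T1 translate by (1, 0): (5, -3) → (6, -3); (4, -4) → (5, -4); (5, 3) → (6, 3); (0, -3) → (1, -3); (-5, -2) → (-4, -2)
T2 scale by (3, -3): (6, -3) → (18, 9); (5, -4) → (15, 12); (6, 3) → (18, -9); (1, -3) → (3, 9); (-4, -2) → (-12, 6)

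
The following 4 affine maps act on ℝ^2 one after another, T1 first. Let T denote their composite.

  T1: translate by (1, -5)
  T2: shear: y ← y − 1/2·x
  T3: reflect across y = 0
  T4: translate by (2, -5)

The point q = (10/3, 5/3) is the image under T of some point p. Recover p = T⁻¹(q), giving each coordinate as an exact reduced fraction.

p = (1/3, -1)

T1 = [1 0 1; 0 1 -5; 0 0 1]
T2·T1 = [1 0 1; -1/2 1 -11/2; 0 0 1]
T3·…·T1 = [1 0 1; 1/2 -1 11/2; 0 0 1]
T4·…·T1 = [1 0 3; 1/2 -1 1/2; 0 0 1]
det M = -1; M⁻¹ = [1 0 -3; 1/2 -1 -1; 0 0 1]
M⁻¹ · (10/3, 5/3)ᵀ = (1/3, -1)ᵀ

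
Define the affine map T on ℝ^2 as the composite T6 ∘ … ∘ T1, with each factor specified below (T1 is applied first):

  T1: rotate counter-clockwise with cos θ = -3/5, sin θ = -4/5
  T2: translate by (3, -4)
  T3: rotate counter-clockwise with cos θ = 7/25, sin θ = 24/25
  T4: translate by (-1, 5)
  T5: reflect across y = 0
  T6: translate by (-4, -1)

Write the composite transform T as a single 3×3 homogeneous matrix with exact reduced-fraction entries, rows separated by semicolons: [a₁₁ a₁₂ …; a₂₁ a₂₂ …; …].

T1 = [-3/5 4/5 0; -4/5 -3/5 0; 0 0 1]
T2·T1 = [-3/5 4/5 3; -4/5 -3/5 -4; 0 0 1]
T3·…·T1 = [3/5 4/5 117/25; -4/5 3/5 44/25; 0 0 1]
T4·…·T1 = [3/5 4/5 92/25; -4/5 3/5 169/25; 0 0 1]
T5·…·T1 = [3/5 4/5 92/25; 4/5 -3/5 -169/25; 0 0 1]
T6·…·T1 = [3/5 4/5 -8/25; 4/5 -3/5 -194/25; 0 0 1]

T = [3/5 4/5 -8/25; 4/5 -3/5 -194/25; 0 0 1]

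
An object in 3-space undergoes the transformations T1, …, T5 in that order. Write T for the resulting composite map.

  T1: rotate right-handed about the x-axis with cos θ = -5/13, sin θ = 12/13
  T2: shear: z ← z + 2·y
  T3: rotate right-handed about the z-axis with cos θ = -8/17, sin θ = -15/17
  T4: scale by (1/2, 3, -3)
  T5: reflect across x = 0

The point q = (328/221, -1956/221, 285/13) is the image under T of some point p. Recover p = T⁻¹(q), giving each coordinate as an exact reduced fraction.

T1 = [1 0 0 0; 0 -5/13 -12/13 0; 0 12/13 -5/13 0; 0 0 0 1]
T2·T1 = [1 0 0 0; 0 -5/13 -12/13 0; 0 2/13 -29/13 0; 0 0 0 1]
T3·…·T1 = [-8/17 -75/221 -180/221 0; -15/17 40/221 96/221 0; 0 2/13 -29/13 0; 0 0 0 1]
T4·…·T1 = [-4/17 -75/442 -90/221 0; -45/17 120/221 288/221 0; 0 -6/13 87/13 0; 0 0 0 1]
T5·…·T1 = [4/17 75/442 90/221 0; -45/17 120/221 288/221 0; 0 -6/13 87/13 0; 0 0 0 1]
det M = 9/2; M⁻¹ = [16/17 -5/17 0 0; 870/221 232/663 -4/13 0; 60/221 16/663 5/39 0; 0 0 0 1]
M⁻¹ · (328/221, -1956/221, 285/13)ᵀ = (4, -4, 3)ᵀ

p = (4, -4, 3)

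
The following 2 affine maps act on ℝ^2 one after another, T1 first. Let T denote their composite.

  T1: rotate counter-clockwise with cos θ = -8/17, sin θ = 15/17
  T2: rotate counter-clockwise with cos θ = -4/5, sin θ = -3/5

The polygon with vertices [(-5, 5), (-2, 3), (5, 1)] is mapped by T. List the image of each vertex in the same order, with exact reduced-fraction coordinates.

T1 rotate counter-clockwise with cos θ = -8/17, sin θ = 15/17: (-5, 5) → (-35/17, -115/17); (-2, 3) → (-29/17, -54/17); (5, 1) → (-55/17, 67/17)
T2 rotate counter-clockwise with cos θ = -4/5, sin θ = -3/5: (-35/17, -115/17) → (-41/17, 113/17); (-29/17, -54/17) → (-46/85, 303/85); (-55/17, 67/17) → (421/85, -103/85)

image vertices: (-41/17, 113/17), (-46/85, 303/85), (421/85, -103/85)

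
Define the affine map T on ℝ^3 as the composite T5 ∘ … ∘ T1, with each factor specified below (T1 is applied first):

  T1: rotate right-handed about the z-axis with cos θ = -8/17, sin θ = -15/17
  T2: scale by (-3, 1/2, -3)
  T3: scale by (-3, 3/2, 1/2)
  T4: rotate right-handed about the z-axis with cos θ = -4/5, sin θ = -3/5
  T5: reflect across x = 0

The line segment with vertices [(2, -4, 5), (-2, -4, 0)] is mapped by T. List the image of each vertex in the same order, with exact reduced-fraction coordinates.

image vertices: (-5481/170, 2046/85, -15/2), (-3447/170, 1002/85, 0)

T1 rotate right-handed about the z-axis with cos θ = -8/17, sin θ = -15/17: (2, -4, 5) → (-76/17, 2/17, 5); (-2, -4, 0) → (-44/17, 62/17, 0)
T2 scale by (-3, 1/2, -3): (-76/17, 2/17, 5) → (228/17, 1/17, -15); (-44/17, 62/17, 0) → (132/17, 31/17, 0)
T3 scale by (-3, 3/2, 1/2): (228/17, 1/17, -15) → (-684/17, 3/34, -15/2); (132/17, 31/17, 0) → (-396/17, 93/34, 0)
T4 rotate right-handed about the z-axis with cos θ = -4/5, sin θ = -3/5: (-684/17, 3/34, -15/2) → (5481/170, 2046/85, -15/2); (-396/17, 93/34, 0) → (3447/170, 1002/85, 0)
T5 reflect across x = 0: (5481/170, 2046/85, -15/2) → (-5481/170, 2046/85, -15/2); (3447/170, 1002/85, 0) → (-3447/170, 1002/85, 0)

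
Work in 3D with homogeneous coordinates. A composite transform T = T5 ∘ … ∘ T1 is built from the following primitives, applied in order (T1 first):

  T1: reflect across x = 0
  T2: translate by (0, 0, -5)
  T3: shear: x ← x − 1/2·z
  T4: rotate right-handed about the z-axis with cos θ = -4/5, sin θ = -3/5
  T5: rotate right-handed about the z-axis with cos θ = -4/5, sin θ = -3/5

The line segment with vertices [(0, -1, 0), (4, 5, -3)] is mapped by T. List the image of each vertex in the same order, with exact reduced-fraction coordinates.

image vertices: (83/50, 53/25, -5), (-24/5, 7/5, -8)

T1 reflect across x = 0: (0, -1, 0) → (0, -1, 0); (4, 5, -3) → (-4, 5, -3)
T2 translate by (0, 0, -5): (0, -1, 0) → (0, -1, -5); (-4, 5, -3) → (-4, 5, -8)
T3 shear: x ← x − 1/2·z: (0, -1, -5) → (5/2, -1, -5); (-4, 5, -8) → (0, 5, -8)
T4 rotate right-handed about the z-axis with cos θ = -4/5, sin θ = -3/5: (5/2, -1, -5) → (-13/5, -7/10, -5); (0, 5, -8) → (3, -4, -8)
T5 rotate right-handed about the z-axis with cos θ = -4/5, sin θ = -3/5: (-13/5, -7/10, -5) → (83/50, 53/25, -5); (3, -4, -8) → (-24/5, 7/5, -8)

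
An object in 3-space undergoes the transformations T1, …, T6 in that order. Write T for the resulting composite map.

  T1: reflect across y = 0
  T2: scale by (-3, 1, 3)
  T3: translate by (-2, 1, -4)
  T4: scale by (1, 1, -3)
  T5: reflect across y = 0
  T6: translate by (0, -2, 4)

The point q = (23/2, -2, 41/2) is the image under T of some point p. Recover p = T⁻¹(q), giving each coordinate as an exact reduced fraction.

p = (-9/2, 1, -1/2)

T1 = [1 0 0 0; 0 -1 0 0; 0 0 1 0; 0 0 0 1]
T2·T1 = [-3 0 0 0; 0 -1 0 0; 0 0 3 0; 0 0 0 1]
T3·…·T1 = [-3 0 0 -2; 0 -1 0 1; 0 0 3 -4; 0 0 0 1]
T4·…·T1 = [-3 0 0 -2; 0 -1 0 1; 0 0 -9 12; 0 0 0 1]
T5·…·T1 = [-3 0 0 -2; 0 1 0 -1; 0 0 -9 12; 0 0 0 1]
T6·…·T1 = [-3 0 0 -2; 0 1 0 -3; 0 0 -9 16; 0 0 0 1]
det M = 27; M⁻¹ = [-1/3 0 0 -2/3; 0 1 0 3; 0 0 -1/9 16/9; 0 0 0 1]
M⁻¹ · (23/2, -2, 41/2)ᵀ = (-9/2, 1, -1/2)ᵀ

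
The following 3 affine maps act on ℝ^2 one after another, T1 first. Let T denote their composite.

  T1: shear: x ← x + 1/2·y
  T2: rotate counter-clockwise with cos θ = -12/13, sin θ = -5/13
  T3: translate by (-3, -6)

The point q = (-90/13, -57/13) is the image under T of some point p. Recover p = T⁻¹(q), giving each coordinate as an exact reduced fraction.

p = (9/2, -3)

T1 = [1 1/2 0; 0 1 0; 0 0 1]
T2·T1 = [-12/13 -1/13 0; -5/13 -29/26 0; 0 0 1]
T3·…·T1 = [-12/13 -1/13 -3; -5/13 -29/26 -6; 0 0 1]
det M = 1; M⁻¹ = [-29/26 1/13 -75/26; 5/13 -12/13 -57/13; 0 0 1]
M⁻¹ · (-90/13, -57/13)ᵀ = (9/2, -3)ᵀ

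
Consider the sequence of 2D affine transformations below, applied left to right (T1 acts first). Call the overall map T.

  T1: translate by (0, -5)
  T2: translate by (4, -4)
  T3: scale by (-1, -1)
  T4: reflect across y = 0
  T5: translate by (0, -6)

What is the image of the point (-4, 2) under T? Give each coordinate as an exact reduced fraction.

T(p) = (0, -13)

T1 translate by (0, -5): (-4, 2) → (-4, -3)
T2 translate by (4, -4): (-4, -3) → (0, -7)
T3 scale by (-1, -1): (0, -7) → (0, 7)
T4 reflect across y = 0: (0, 7) → (0, -7)
T5 translate by (0, -6): (0, -7) → (0, -13)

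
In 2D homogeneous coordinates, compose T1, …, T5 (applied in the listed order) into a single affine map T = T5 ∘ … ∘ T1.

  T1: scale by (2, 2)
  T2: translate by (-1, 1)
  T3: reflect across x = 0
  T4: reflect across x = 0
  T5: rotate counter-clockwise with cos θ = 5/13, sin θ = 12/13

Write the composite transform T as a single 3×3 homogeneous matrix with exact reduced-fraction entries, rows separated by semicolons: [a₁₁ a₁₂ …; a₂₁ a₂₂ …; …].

T1 = [2 0 0; 0 2 0; 0 0 1]
T2·T1 = [2 0 -1; 0 2 1; 0 0 1]
T3·…·T1 = [-2 0 1; 0 2 1; 0 0 1]
T4·…·T1 = [2 0 -1; 0 2 1; 0 0 1]
T5·…·T1 = [10/13 -24/13 -17/13; 24/13 10/13 -7/13; 0 0 1]

T = [10/13 -24/13 -17/13; 24/13 10/13 -7/13; 0 0 1]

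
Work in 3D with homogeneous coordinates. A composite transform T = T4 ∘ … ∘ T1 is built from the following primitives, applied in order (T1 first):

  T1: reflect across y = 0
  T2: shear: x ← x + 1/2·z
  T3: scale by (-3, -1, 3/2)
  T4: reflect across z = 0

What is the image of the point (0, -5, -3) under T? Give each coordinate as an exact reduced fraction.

T1 reflect across y = 0: (0, -5, -3) → (0, 5, -3)
T2 shear: x ← x + 1/2·z: (0, 5, -3) → (-3/2, 5, -3)
T3 scale by (-3, -1, 3/2): (-3/2, 5, -3) → (9/2, -5, -9/2)
T4 reflect across z = 0: (9/2, -5, -9/2) → (9/2, -5, 9/2)

T(p) = (9/2, -5, 9/2)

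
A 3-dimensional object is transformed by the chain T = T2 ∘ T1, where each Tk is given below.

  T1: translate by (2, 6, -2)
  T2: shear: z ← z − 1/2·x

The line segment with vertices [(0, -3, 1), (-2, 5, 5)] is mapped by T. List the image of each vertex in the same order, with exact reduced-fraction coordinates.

image vertices: (2, 3, -2), (0, 11, 3)

T1 translate by (2, 6, -2): (0, -3, 1) → (2, 3, -1); (-2, 5, 5) → (0, 11, 3)
T2 shear: z ← z − 1/2·x: (2, 3, -1) → (2, 3, -2); (0, 11, 3) → (0, 11, 3)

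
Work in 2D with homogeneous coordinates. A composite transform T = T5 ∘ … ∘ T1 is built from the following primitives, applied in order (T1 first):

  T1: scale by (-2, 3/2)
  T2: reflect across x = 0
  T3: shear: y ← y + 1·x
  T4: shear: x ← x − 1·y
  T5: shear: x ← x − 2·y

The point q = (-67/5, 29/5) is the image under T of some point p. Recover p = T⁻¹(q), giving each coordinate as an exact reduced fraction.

p = (2, 6/5)

T1 = [-2 0 0; 0 3/2 0; 0 0 1]
T2·T1 = [2 0 0; 0 3/2 0; 0 0 1]
T3·…·T1 = [2 0 0; 2 3/2 0; 0 0 1]
T4·…·T1 = [0 -3/2 0; 2 3/2 0; 0 0 1]
T5·…·T1 = [-4 -9/2 0; 2 3/2 0; 0 0 1]
det M = 3; M⁻¹ = [1/2 3/2 0; -2/3 -4/3 0; 0 0 1]
M⁻¹ · (-67/5, 29/5)ᵀ = (2, 6/5)ᵀ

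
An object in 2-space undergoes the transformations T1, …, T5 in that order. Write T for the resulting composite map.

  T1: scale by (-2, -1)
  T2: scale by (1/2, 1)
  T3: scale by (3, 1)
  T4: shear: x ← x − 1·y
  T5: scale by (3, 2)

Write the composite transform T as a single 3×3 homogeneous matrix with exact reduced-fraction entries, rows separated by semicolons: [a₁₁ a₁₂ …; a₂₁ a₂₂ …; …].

T1 = [-2 0 0; 0 -1 0; 0 0 1]
T2·T1 = [-1 0 0; 0 -1 0; 0 0 1]
T3·…·T1 = [-3 0 0; 0 -1 0; 0 0 1]
T4·…·T1 = [-3 1 0; 0 -1 0; 0 0 1]
T5·…·T1 = [-9 3 0; 0 -2 0; 0 0 1]

T = [-9 3 0; 0 -2 0; 0 0 1]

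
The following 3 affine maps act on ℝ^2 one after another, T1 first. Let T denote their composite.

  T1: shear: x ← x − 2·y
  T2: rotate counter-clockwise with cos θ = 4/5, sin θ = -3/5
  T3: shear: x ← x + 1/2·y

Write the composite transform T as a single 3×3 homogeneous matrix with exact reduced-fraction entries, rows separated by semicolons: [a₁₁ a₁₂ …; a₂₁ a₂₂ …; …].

T = [1/2 0 0; -3/5 2 0; 0 0 1]

T1 = [1 -2 0; 0 1 0; 0 0 1]
T2·T1 = [4/5 -1 0; -3/5 2 0; 0 0 1]
T3·…·T1 = [1/2 0 0; -3/5 2 0; 0 0 1]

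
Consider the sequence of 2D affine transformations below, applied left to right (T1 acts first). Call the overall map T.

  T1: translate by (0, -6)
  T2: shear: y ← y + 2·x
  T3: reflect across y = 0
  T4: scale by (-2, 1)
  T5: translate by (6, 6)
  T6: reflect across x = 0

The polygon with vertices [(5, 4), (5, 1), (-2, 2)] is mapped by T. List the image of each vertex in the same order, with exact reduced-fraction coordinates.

image vertices: (4, -2), (4, 1), (-10, 14)

T1 translate by (0, -6): (5, 4) → (5, -2); (5, 1) → (5, -5); (-2, 2) → (-2, -4)
T2 shear: y ← y + 2·x: (5, -2) → (5, 8); (5, -5) → (5, 5); (-2, -4) → (-2, -8)
T3 reflect across y = 0: (5, 8) → (5, -8); (5, 5) → (5, -5); (-2, -8) → (-2, 8)
T4 scale by (-2, 1): (5, -8) → (-10, -8); (5, -5) → (-10, -5); (-2, 8) → (4, 8)
T5 translate by (6, 6): (-10, -8) → (-4, -2); (-10, -5) → (-4, 1); (4, 8) → (10, 14)
T6 reflect across x = 0: (-4, -2) → (4, -2); (-4, 1) → (4, 1); (10, 14) → (-10, 14)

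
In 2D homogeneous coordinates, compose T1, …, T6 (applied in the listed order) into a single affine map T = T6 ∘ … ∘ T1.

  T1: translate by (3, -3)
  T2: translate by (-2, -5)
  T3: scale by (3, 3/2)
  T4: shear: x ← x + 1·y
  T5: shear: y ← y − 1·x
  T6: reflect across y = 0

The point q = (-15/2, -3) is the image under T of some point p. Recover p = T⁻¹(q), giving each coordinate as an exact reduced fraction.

p = (-2, 5)

T1 = [1 0 3; 0 1 -3; 0 0 1]
T2·T1 = [1 0 1; 0 1 -8; 0 0 1]
T3·…·T1 = [3 0 3; 0 3/2 -12; 0 0 1]
T4·…·T1 = [3 3/2 -9; 0 3/2 -12; 0 0 1]
T5·…·T1 = [3 3/2 -9; -3 0 -3; 0 0 1]
T6·…·T1 = [3 3/2 -9; 3 0 3; 0 0 1]
det M = -9/2; M⁻¹ = [0 1/3 -1; 2/3 -2/3 8; 0 0 1]
M⁻¹ · (-15/2, -3)ᵀ = (-2, 5)ᵀ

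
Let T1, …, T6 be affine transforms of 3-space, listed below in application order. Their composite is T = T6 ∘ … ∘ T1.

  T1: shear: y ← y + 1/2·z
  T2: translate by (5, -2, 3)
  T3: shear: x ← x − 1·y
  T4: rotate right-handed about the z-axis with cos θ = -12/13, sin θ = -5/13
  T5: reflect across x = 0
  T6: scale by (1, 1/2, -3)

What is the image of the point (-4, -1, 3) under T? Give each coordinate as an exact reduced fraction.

T(p) = (75/26, 11/52, -18)

T1 shear: y ← y + 1/2·z: (-4, -1, 3) → (-4, 1/2, 3)
T2 translate by (5, -2, 3): (-4, 1/2, 3) → (1, -3/2, 6)
T3 shear: x ← x − 1·y: (1, -3/2, 6) → (5/2, -3/2, 6)
T4 rotate right-handed about the z-axis with cos θ = -12/13, sin θ = -5/13: (5/2, -3/2, 6) → (-75/26, 11/26, 6)
T5 reflect across x = 0: (-75/26, 11/26, 6) → (75/26, 11/26, 6)
T6 scale by (1, 1/2, -3): (75/26, 11/26, 6) → (75/26, 11/52, -18)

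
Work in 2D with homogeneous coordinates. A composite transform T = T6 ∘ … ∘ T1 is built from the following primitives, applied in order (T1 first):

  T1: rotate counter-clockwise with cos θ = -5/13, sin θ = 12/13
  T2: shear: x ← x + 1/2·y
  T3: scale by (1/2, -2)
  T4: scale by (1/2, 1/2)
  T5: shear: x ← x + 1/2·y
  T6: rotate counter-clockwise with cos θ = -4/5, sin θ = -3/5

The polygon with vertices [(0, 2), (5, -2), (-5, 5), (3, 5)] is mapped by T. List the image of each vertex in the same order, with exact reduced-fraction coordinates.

T1 rotate counter-clockwise with cos θ = -5/13, sin θ = 12/13: (0, 2) → (-24/13, -10/13); (5, -2) → (-1/13, 70/13); (-5, 5) → (-35/13, -85/13); (3, 5) → (-75/13, 11/13)
T2 shear: x ← x + 1/2·y: (-24/13, -10/13) → (-29/13, -10/13); (-1/13, 70/13) → (34/13, 70/13); (-35/13, -85/13) → (-155/26, -85/13); (-75/13, 11/13) → (-139/26, 11/13)
T3 scale by (1/2, -2): (-29/13, -10/13) → (-29/26, 20/13); (34/13, 70/13) → (17/13, -140/13); (-155/26, -85/13) → (-155/52, 170/13); (-139/26, 11/13) → (-139/52, -22/13)
T4 scale by (1/2, 1/2): (-29/26, 20/13) → (-29/52, 10/13); (17/13, -140/13) → (17/26, -70/13); (-155/52, 170/13) → (-155/104, 85/13); (-139/52, -22/13) → (-139/104, -11/13)
T5 shear: x ← x + 1/2·y: (-29/52, 10/13) → (-9/52, 10/13); (17/26, -70/13) → (-53/26, -70/13); (-155/104, 85/13) → (185/104, 85/13); (-139/104, -11/13) → (-183/104, -11/13)
T6 rotate counter-clockwise with cos θ = -4/5, sin θ = -3/5: (-9/52, 10/13) → (3/5, -133/260); (-53/26, -70/13) → (-8/5, 719/130); (185/104, 85/13) → (5/2, -655/104); (-183/104, -11/13) → (9/10, 901/520)

image vertices: (3/5, -133/260), (-8/5, 719/130), (5/2, -655/104), (9/10, 901/520)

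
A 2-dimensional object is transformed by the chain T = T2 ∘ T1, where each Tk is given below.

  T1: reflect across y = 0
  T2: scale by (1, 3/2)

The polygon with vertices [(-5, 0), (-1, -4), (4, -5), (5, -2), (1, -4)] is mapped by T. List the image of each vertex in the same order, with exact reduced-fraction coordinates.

image vertices: (-5, 0), (-1, 6), (4, 15/2), (5, 3), (1, 6)

T1 reflect across y = 0: (-5, 0) → (-5, 0); (-1, -4) → (-1, 4); (4, -5) → (4, 5); (5, -2) → (5, 2); (1, -4) → (1, 4)
T2 scale by (1, 3/2): (-5, 0) → (-5, 0); (-1, 4) → (-1, 6); (4, 5) → (4, 15/2); (5, 2) → (5, 3); (1, 4) → (1, 6)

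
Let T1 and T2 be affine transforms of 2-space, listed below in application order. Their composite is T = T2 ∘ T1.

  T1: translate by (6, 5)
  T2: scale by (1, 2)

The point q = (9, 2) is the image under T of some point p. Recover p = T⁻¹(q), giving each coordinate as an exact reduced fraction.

T1 = [1 0 6; 0 1 5; 0 0 1]
T2·T1 = [1 0 6; 0 2 10; 0 0 1]
det M = 2; M⁻¹ = [1 0 -6; 0 1/2 -5; 0 0 1]
M⁻¹ · (9, 2)ᵀ = (3, -4)ᵀ

p = (3, -4)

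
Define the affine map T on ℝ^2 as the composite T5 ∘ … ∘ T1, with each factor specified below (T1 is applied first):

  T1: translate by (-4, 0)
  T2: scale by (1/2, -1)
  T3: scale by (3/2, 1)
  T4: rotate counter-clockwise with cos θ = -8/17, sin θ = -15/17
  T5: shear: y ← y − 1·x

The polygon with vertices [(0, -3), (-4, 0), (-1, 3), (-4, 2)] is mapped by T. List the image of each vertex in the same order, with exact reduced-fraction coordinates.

image vertices: (69/17, -48/17), (48/17, 42/17), (-15/17, 381/68), (18/17, 88/17)

T1 translate by (-4, 0): (0, -3) → (-4, -3); (-4, 0) → (-8, 0); (-1, 3) → (-5, 3); (-4, 2) → (-8, 2)
T2 scale by (1/2, -1): (-4, -3) → (-2, 3); (-8, 0) → (-4, 0); (-5, 3) → (-5/2, -3); (-8, 2) → (-4, -2)
T3 scale by (3/2, 1): (-2, 3) → (-3, 3); (-4, 0) → (-6, 0); (-5/2, -3) → (-15/4, -3); (-4, -2) → (-6, -2)
T4 rotate counter-clockwise with cos θ = -8/17, sin θ = -15/17: (-3, 3) → (69/17, 21/17); (-6, 0) → (48/17, 90/17); (-15/4, -3) → (-15/17, 321/68); (-6, -2) → (18/17, 106/17)
T5 shear: y ← y − 1·x: (69/17, 21/17) → (69/17, -48/17); (48/17, 90/17) → (48/17, 42/17); (-15/17, 321/68) → (-15/17, 381/68); (18/17, 106/17) → (18/17, 88/17)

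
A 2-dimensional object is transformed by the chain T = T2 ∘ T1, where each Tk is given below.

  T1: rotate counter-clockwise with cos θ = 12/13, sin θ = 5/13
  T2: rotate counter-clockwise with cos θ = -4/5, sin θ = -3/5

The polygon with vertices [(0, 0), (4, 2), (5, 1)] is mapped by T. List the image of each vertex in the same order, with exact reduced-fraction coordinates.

image vertices: (0, 0), (-4/13, -58/13), (-109/65, -313/65)

T1 rotate counter-clockwise with cos θ = 12/13, sin θ = 5/13: (0, 0) → (0, 0); (4, 2) → (38/13, 44/13); (5, 1) → (55/13, 37/13)
T2 rotate counter-clockwise with cos θ = -4/5, sin θ = -3/5: (0, 0) → (0, 0); (38/13, 44/13) → (-4/13, -58/13); (55/13, 37/13) → (-109/65, -313/65)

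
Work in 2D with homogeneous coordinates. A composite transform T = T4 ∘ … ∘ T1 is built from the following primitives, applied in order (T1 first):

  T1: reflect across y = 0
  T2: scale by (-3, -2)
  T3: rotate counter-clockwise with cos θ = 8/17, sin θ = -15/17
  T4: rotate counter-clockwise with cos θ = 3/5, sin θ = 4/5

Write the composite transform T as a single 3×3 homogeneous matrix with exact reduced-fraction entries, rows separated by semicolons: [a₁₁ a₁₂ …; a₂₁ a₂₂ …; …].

T1 = [1 0 0; 0 -1 0; 0 0 1]
T2·T1 = [-3 0 0; 0 2 0; 0 0 1]
T3·…·T1 = [-24/17 30/17 0; 45/17 16/17 0; 0 0 1]
T4·…·T1 = [-252/85 26/85 0; 39/85 168/85 0; 0 0 1]

T = [-252/85 26/85 0; 39/85 168/85 0; 0 0 1]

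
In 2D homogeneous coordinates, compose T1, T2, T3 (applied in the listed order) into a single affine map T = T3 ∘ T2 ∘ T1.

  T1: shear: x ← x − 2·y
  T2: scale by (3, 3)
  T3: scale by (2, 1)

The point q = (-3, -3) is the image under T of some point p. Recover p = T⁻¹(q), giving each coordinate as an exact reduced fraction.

p = (-5/2, -1)

T1 = [1 -2 0; 0 1 0; 0 0 1]
T2·T1 = [3 -6 0; 0 3 0; 0 0 1]
T3·…·T1 = [6 -12 0; 0 3 0; 0 0 1]
det M = 18; M⁻¹ = [1/6 2/3 0; 0 1/3 0; 0 0 1]
M⁻¹ · (-3, -3)ᵀ = (-5/2, -1)ᵀ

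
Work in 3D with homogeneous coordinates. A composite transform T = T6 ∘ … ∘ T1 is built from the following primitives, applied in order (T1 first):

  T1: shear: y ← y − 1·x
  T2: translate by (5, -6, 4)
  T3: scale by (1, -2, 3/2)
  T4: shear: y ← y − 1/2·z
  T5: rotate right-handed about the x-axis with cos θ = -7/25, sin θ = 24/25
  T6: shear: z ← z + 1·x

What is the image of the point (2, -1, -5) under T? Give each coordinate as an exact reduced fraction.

T(p) = (7, -381/100, 1271/50)

T1 shear: y ← y − 1·x: (2, -1, -5) → (2, -3, -5)
T2 translate by (5, -6, 4): (2, -3, -5) → (7, -9, -1)
T3 scale by (1, -2, 3/2): (7, -9, -1) → (7, 18, -3/2)
T4 shear: y ← y − 1/2·z: (7, 18, -3/2) → (7, 75/4, -3/2)
T5 rotate right-handed about the x-axis with cos θ = -7/25, sin θ = 24/25: (7, 75/4, -3/2) → (7, -381/100, 921/50)
T6 shear: z ← z + 1·x: (7, -381/100, 921/50) → (7, -381/100, 1271/50)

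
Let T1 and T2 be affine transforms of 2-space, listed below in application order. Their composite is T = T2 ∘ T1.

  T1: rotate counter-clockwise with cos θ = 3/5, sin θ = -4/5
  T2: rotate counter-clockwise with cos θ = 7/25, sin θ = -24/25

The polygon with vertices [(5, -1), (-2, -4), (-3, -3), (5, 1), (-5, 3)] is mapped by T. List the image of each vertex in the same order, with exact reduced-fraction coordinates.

T1 rotate counter-clockwise with cos θ = 3/5, sin θ = -4/5: (5, -1) → (11/5, -23/5); (-2, -4) → (-22/5, -4/5); (-3, -3) → (-21/5, 3/5); (5, 1) → (19/5, -17/5); (-5, 3) → (-3/5, 29/5)
T2 rotate counter-clockwise with cos θ = 7/25, sin θ = -24/25: (11/5, -23/5) → (-19/5, -17/5); (-22/5, -4/5) → (-2, 4); (-21/5, 3/5) → (-3/5, 21/5); (19/5, -17/5) → (-11/5, -23/5); (-3/5, 29/5) → (27/5, 11/5)

image vertices: (-19/5, -17/5), (-2, 4), (-3/5, 21/5), (-11/5, -23/5), (27/5, 11/5)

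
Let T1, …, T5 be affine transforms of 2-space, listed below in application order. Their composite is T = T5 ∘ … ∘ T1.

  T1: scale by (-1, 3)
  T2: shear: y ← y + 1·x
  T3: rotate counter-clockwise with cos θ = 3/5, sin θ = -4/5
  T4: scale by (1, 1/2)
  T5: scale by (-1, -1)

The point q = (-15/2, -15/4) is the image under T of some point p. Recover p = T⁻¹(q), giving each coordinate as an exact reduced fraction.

p = (3/2, 4)

T1 = [-1 0 0; 0 3 0; 0 0 1]
T2·T1 = [-1 0 0; -1 3 0; 0 0 1]
T3·…·T1 = [-7/5 12/5 0; 1/5 9/5 0; 0 0 1]
T4·…·T1 = [-7/5 12/5 0; 1/10 9/10 0; 0 0 1]
T5·…·T1 = [7/5 -12/5 0; -1/10 -9/10 0; 0 0 1]
det M = -3/2; M⁻¹ = [3/5 -8/5 0; -1/15 -14/15 0; 0 0 1]
M⁻¹ · (-15/2, -15/4)ᵀ = (3/2, 4)ᵀ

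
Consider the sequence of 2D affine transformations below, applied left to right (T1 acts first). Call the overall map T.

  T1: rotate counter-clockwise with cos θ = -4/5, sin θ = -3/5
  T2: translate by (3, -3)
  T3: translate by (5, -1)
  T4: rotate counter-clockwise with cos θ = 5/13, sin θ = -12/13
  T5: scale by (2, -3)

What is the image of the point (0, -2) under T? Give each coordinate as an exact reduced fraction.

T(p) = (4/5, 108/5)

T1 rotate counter-clockwise with cos θ = -4/5, sin θ = -3/5: (0, -2) → (-6/5, 8/5)
T2 translate by (3, -3): (-6/5, 8/5) → (9/5, -7/5)
T3 translate by (5, -1): (9/5, -7/5) → (34/5, -12/5)
T4 rotate counter-clockwise with cos θ = 5/13, sin θ = -12/13: (34/5, -12/5) → (2/5, -36/5)
T5 scale by (2, -3): (2/5, -36/5) → (4/5, 108/5)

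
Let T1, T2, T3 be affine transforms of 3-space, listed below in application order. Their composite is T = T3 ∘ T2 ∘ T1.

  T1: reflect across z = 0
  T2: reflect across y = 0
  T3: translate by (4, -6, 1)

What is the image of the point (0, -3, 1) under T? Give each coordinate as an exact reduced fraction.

T(p) = (4, -3, 0)

T1 reflect across z = 0: (0, -3, 1) → (0, -3, -1)
T2 reflect across y = 0: (0, -3, -1) → (0, 3, -1)
T3 translate by (4, -6, 1): (0, 3, -1) → (4, -3, 0)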